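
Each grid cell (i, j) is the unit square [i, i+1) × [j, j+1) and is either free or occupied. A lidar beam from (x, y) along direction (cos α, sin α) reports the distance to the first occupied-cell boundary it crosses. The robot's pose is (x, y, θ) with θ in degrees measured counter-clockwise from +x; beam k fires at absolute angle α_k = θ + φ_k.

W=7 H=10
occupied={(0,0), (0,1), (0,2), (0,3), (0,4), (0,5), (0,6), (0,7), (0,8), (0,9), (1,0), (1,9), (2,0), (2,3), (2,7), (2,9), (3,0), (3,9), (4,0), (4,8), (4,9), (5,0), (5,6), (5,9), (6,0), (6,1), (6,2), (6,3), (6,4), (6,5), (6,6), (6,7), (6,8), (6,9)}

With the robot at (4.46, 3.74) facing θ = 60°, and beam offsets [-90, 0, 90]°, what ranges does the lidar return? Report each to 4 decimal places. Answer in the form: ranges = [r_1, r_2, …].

ranges = [1.7782, 2.6096, 3.9953]

beam 1: φ=-90°, α=330°
  dir = (cos 330°, sin 330°) = (0.8660, -0.5000); from cell (4,3)
  next x-line at t=0.6235, next y-line at t=1.4800; Δt_x=1.1547, Δt_y=2.0000
    x: enter (5,3) at t=0.6235
    y: enter (5,2) at t=1.4800
    x: enter (6,2) at t=1.7782 ← occupied
  → r_1 = 1.7782
beam 2: φ=0°, α=60°
  dir = (cos 60°, sin 60°) = (0.5000, 0.8660); from cell (4,3)
  next x-line at t=1.0800, next y-line at t=0.3002; Δt_x=2.0000, Δt_y=1.1547
    y: enter (4,4) at t=0.3002
    x: enter (5,4) at t=1.0800
    y: enter (5,5) at t=1.4549
    y: enter (5,6) at t=2.6096 ← occupied
  → r_2 = 2.6096
beam 3: φ=90°, α=150°
  dir = (cos 150°, sin 150°) = (-0.8660, 0.5000); from cell (4,3)
  next x-line at t=0.5312, next y-line at t=0.5200; Δt_x=1.1547, Δt_y=2.0000
    y: enter (4,4) at t=0.5200
    x: enter (3,4) at t=0.5312
    x: enter (2,4) at t=1.6859
    y: enter (2,5) at t=2.5200
    x: enter (1,5) at t=2.8406
    x: enter (0,5) at t=3.9953 ← occupied
  → r_3 = 3.9953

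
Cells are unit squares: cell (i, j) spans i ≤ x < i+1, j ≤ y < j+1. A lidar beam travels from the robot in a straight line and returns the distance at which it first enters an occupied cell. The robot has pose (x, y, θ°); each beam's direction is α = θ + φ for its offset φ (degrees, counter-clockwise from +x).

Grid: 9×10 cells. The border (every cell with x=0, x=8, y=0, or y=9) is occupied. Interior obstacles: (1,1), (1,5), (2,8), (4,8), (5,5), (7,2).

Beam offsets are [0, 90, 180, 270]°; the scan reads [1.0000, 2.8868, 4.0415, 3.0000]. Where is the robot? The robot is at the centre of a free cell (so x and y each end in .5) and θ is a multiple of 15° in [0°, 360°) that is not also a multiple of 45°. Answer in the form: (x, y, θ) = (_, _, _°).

The pose lattice has 50·16 = 800 candidates. Test each by forward raycasting.
  (7.5, 7.5, 105°): beam 1 = 1.5529 ≠ 1.0000 ✗
  (7.5, 3.5, 255°): beam 1 = 0.5176 ≠ 1.0000 ✗
  (7.5, 7.5, 120°): beam 1 = 1.7321 ≠ 1.0000 ✗
  (3.5, 4.5, 240°): beam 1 = 3.0000 ≠ 1.0000 ✗
  …
  (4.5, 4.5, 60°): r_1=1.0000, r_2=2.8868, r_3=4.0415, r_4=3.0000 — all match ✓
No second candidate reproduces the full scan.

(x, y, θ) = (4.5, 4.5, 60°)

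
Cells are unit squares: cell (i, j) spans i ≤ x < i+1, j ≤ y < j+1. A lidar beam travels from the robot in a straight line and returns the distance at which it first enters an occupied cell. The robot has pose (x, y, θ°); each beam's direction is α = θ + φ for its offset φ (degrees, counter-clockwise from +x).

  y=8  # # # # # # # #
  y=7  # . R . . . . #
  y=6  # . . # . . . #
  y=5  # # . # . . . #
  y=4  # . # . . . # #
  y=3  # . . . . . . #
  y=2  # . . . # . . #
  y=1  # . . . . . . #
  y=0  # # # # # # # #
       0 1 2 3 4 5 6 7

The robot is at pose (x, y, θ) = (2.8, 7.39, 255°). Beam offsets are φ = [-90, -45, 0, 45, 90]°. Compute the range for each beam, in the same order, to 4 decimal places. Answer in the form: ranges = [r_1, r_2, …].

ranges = [1.8635, 2.0785, 2.4743, 0.4503, 4.3482]

beam 1: φ=-90°, α=165°
  dir = (cos 165°, sin 165°) = (-0.9659, 0.2588); from cell (2,7)
  next x-line at t=0.8282, next y-line at t=2.3569; Δt_x=1.0353, Δt_y=3.8637
    x: enter (1,7) at t=0.8282
    x: enter (0,7) at t=1.8635 ← occupied
  → r_1 = 1.8635
beam 2: φ=-45°, α=210°
  dir = (cos 210°, sin 210°) = (-0.8660, -0.5000); from cell (2,7)
  next x-line at t=0.9238, next y-line at t=0.7800; Δt_x=1.1547, Δt_y=2.0000
    y: enter (2,6) at t=0.7800
    x: enter (1,6) at t=0.9238
    x: enter (0,6) at t=2.0785 ← occupied
  → r_2 = 2.0785
beam 3: φ=0°, α=255°
  dir = (cos 255°, sin 255°) = (-0.2588, -0.9659); from cell (2,7)
  next x-line at t=3.0910, next y-line at t=0.4038; Δt_x=3.8637, Δt_y=1.0353
    y: enter (2,6) at t=0.4038
    y: enter (2,5) at t=1.4390
    y: enter (2,4) at t=2.4743 ← occupied
  → r_3 = 2.4743
beam 4: φ=45°, α=300°
  dir = (cos 300°, sin 300°) = (0.5000, -0.8660); from cell (2,7)
  next x-line at t=0.4000, next y-line at t=0.4503; Δt_x=2.0000, Δt_y=1.1547
    x: enter (3,7) at t=0.4000
    y: enter (3,6) at t=0.4503 ← occupied
  → r_4 = 0.4503
beam 5: φ=90°, α=345°
  dir = (cos 345°, sin 345°) = (0.9659, -0.2588); from cell (2,7)
  next x-line at t=0.2071, next y-line at t=1.5068; Δt_x=1.0353, Δt_y=3.8637
    x: enter (3,7) at t=0.2071
    x: enter (4,7) at t=1.2423
    y: enter (4,6) at t=1.5068
    x: enter (5,6) at t=2.2776
    x: enter (6,6) at t=3.3129
    x: enter (7,6) at t=4.3482 ← occupied
  → r_5 = 4.3482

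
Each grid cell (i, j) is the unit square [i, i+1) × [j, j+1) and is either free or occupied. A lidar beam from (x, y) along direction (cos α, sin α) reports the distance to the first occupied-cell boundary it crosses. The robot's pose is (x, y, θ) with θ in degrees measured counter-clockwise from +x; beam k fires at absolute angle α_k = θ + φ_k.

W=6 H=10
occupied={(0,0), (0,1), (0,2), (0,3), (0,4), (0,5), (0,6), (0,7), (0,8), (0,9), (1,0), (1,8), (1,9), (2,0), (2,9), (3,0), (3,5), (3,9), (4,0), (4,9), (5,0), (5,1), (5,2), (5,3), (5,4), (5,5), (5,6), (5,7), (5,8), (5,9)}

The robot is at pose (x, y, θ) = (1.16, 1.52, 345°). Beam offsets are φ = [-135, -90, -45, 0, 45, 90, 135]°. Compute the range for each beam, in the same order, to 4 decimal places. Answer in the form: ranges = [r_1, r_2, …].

ranges = [0.1848, 0.5383, 0.6004, 2.0091, 4.4341, 7.7439, 0.3200]

beam 1: φ=-135°, α=210°
  cosα=-0.8660 sinα=-0.5000 | (1,1) | tMaxX 0.1848 tMaxY 1.0400 | tΔX 1.1547 tΔY 2.0000
    t=0.1848 [x] (0,1) — stop
  → r_1 = 0.1848
beam 2: φ=-90°, α=255°
  cosα=-0.2588 sinα=-0.9659 | (1,1) | tMaxX 0.6182 tMaxY 0.5383 | tΔX 3.8637 tΔY 1.0353
    t=0.5383 [y] (1,0) — stop
  → r_2 = 0.5383
beam 3: φ=-45°, α=300°
  cosα=0.5000 sinα=-0.8660 | (1,1) | tMaxX 1.6800 tMaxY 0.6004 | tΔX 2.0000 tΔY 1.1547
    t=0.6004 [y] (1,0) — stop
  → r_3 = 0.6004
beam 4: φ=0°, α=345°
  cosα=0.9659 sinα=-0.2588 | (1,1) | tMaxX 0.8696 tMaxY 2.0091 | tΔX 1.0353 tΔY 3.8637
    t=0.8696 [x] (2,1)
    t=1.9049 [x] (3,1)
    t=2.0091 [y] (3,0) — stop
  → r_4 = 2.0091
beam 5: φ=45°, α=30°
  cosα=0.8660 sinα=0.5000 | (1,1) | tMaxX 0.9699 tMaxY 0.9600 | tΔX 1.1547 tΔY 2.0000
    t=0.9600 [y] (1,2)
    t=0.9699 [x] (2,2)
    t=2.1246 [x] (3,2)
    t=2.9600 [y] (3,3)
    t=3.2793 [x] (4,3)
    t=4.4341 [x] (5,3) — stop
  → r_5 = 4.4341
beam 6: φ=90°, α=75°
  cosα=0.2588 sinα=0.9659 | (1,1) | tMaxX 3.2455 tMaxY 0.4969 | tΔX 3.8637 tΔY 1.0353
    t=0.4969 [y] (1,2)
    t=1.5322 [y] (1,3)
    t=2.5675 [y] (1,4)
    t=3.2455 [x] (2,4)
    t=3.6028 [y] (2,5)
    t=4.6380 [y] (2,6)
    t=5.6733 [y] (2,7)
    t=6.7086 [y] (2,8)
    t=7.1092 [x] (3,8)
    t=7.7439 [y] (3,9) — stop
  → r_6 = 7.7439
beam 7: φ=135°, α=120°
  cosα=-0.5000 sinα=0.8660 | (1,1) | tMaxX 0.3200 tMaxY 0.5543 | tΔX 2.0000 tΔY 1.1547
    t=0.3200 [x] (0,1) — stop
  → r_7 = 0.3200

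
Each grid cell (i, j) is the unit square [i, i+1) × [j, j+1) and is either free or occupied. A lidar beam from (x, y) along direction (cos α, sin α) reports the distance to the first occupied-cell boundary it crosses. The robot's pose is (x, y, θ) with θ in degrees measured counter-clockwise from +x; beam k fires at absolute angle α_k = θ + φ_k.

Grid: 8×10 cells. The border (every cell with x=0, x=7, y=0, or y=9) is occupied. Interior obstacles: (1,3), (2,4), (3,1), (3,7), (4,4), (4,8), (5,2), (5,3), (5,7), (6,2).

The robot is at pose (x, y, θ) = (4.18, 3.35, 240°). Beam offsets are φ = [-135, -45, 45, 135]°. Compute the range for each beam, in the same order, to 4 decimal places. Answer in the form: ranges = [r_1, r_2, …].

ranges = [0.6729, 3.2922, 2.4329, 0.8489]

beam 1: φ=-135°, α=105°
  dir = (cos 105°, sin 105°) = (-0.2588, 0.9659); from cell (4,3)
  next x-line at t=0.6955, next y-line at t=0.6729; Δt_x=3.8637, Δt_y=1.0353
    y: enter (4,4) at t=0.6729 ← occupied
  → r_1 = 0.6729
beam 2: φ=-45°, α=195°
  dir = (cos 195°, sin 195°) = (-0.9659, -0.2588); from cell (4,3)
  next x-line at t=0.1863, next y-line at t=1.3523; Δt_x=1.0353, Δt_y=3.8637
    x: enter (3,3) at t=0.1863
    x: enter (2,3) at t=1.2216
    y: enter (2,2) at t=1.3523
    x: enter (1,2) at t=2.2569
    x: enter (0,2) at t=3.2922 ← occupied
  → r_2 = 3.2922
beam 3: φ=45°, α=285°
  dir = (cos 285°, sin 285°) = (0.2588, -0.9659); from cell (4,3)
  next x-line at t=3.1682, next y-line at t=0.3623; Δt_x=3.8637, Δt_y=1.0353
    y: enter (4,2) at t=0.3623
    y: enter (4,1) at t=1.3976
    y: enter (4,0) at t=2.4329 ← occupied
  → r_3 = 2.4329
beam 4: φ=135°, α=15°
  dir = (cos 15°, sin 15°) = (0.9659, 0.2588); from cell (4,3)
  next x-line at t=0.8489, next y-line at t=2.5114; Δt_x=1.0353, Δt_y=3.8637
    x: enter (5,3) at t=0.8489 ← occupied
  → r_4 = 0.8489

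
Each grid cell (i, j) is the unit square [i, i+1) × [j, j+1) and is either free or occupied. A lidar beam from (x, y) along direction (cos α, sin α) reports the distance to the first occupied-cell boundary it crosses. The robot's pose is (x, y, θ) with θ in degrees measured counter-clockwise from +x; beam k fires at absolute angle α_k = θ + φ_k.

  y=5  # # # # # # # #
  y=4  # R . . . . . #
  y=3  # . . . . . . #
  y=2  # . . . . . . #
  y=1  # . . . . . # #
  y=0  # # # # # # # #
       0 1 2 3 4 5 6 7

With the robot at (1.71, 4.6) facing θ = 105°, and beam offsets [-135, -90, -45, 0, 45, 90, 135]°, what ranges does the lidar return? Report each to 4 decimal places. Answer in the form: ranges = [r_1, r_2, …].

beam 1: φ=-135°, α=330°
  d=(0.8660,-0.5000)  start (1,4)  tX=0.3349 tY=1.2000  stride 1/|dx|=1.1547 1/|dy|=2.0000
    cross x-line → (2,4), t=0.3349
    cross y-line → (2,3), t=1.2000
    cross x-line → (3,3), t=1.4896
    cross x-line → (4,3), t=2.6443
    cross y-line → (4,2), t=3.2000
    cross x-line → (5,2), t=3.7990
    cross x-line → (6,2), t=4.9537
    cross y-line → (6,1), t=5.2000 (wall)
  → r_1 = 5.2000
beam 2: φ=-90°, α=15°
  d=(0.9659,0.2588)  start (1,4)  tX=0.3002 tY=1.5455  stride 1/|dx|=1.0353 1/|dy|=3.8637
    cross x-line → (2,4), t=0.3002
    cross x-line → (3,4), t=1.3355
    cross y-line → (3,5), t=1.5455 (wall)
  → r_2 = 1.5455
beam 3: φ=-45°, α=60°
  d=(0.5000,0.8660)  start (1,4)  tX=0.5800 tY=0.4619  stride 1/|dx|=2.0000 1/|dy|=1.1547
    cross y-line → (1,5), t=0.4619 (wall)
  → r_3 = 0.4619
beam 4: φ=0°, α=105°
  d=(-0.2588,0.9659)  start (1,4)  tX=2.7432 tY=0.4141  stride 1/|dx|=3.8637 1/|dy|=1.0353
    cross y-line → (1,5), t=0.4141 (wall)
  → r_4 = 0.4141
beam 5: φ=45°, α=150°
  d=(-0.8660,0.5000)  start (1,4)  tX=0.8198 tY=0.8000  stride 1/|dx|=1.1547 1/|dy|=2.0000
    cross y-line → (1,5), t=0.8000 (wall)
  → r_5 = 0.8000
beam 6: φ=90°, α=195°
  d=(-0.9659,-0.2588)  start (1,4)  tX=0.7350 tY=2.3182  stride 1/|dx|=1.0353 1/|dy|=3.8637
    cross x-line → (0,4), t=0.7350 (wall)
  → r_6 = 0.7350
beam 7: φ=135°, α=240°
  d=(-0.5000,-0.8660)  start (1,4)  tX=1.4200 tY=0.6928  stride 1/|dx|=2.0000 1/|dy|=1.1547
    cross y-line → (1,3), t=0.6928
    cross x-line → (0,3), t=1.4200 (wall)
  → r_7 = 1.4200

ranges = [5.2000, 1.5455, 0.4619, 0.4141, 0.8000, 0.7350, 1.4200]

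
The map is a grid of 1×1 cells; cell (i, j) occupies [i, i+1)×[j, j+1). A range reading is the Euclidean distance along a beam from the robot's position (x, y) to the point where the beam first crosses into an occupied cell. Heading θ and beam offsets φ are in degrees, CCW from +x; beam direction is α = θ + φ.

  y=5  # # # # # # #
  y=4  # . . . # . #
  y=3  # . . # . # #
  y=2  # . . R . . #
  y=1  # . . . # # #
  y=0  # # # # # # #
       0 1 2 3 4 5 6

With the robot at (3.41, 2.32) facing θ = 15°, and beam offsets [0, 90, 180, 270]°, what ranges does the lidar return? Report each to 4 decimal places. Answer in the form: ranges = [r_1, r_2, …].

ranges = [2.6273, 0.7040, 2.4950, 1.3666]

beam 1: φ=0°, α=15°
  direction (0.9659, 0.2588); cell (3,2); t to first gridline: x 0.6108, y 2.6273 (then +1.0353 / +3.8637)
    (4,2) via x @ 0.6108
    (5,2) via x @ 1.6461
    (5,3) via y @ 2.6273  # hit
  → r_1 = 2.6273
beam 2: φ=90°, α=105°
  direction (-0.2588, 0.9659); cell (3,2); t to first gridline: x 1.5841, y 0.7040 (then +3.8637 / +1.0353)
    (3,3) via y @ 0.7040  # hit
  → r_2 = 0.7040
beam 3: φ=180°, α=195°
  direction (-0.9659, -0.2588); cell (3,2); t to first gridline: x 0.4245, y 1.2364 (then +1.0353 / +3.8637)
    (2,2) via x @ 0.4245
    (2,1) via y @ 1.2364
    (1,1) via x @ 1.4597
    (0,1) via x @ 2.4950  # hit
  → r_3 = 2.4950
beam 4: φ=270°, α=285°
  direction (0.2588, -0.9659); cell (3,2); t to first gridline: x 2.2796, y 0.3313 (then +3.8637 / +1.0353)
    (3,1) via y @ 0.3313
    (3,0) via y @ 1.3666  # hit
  → r_4 = 1.3666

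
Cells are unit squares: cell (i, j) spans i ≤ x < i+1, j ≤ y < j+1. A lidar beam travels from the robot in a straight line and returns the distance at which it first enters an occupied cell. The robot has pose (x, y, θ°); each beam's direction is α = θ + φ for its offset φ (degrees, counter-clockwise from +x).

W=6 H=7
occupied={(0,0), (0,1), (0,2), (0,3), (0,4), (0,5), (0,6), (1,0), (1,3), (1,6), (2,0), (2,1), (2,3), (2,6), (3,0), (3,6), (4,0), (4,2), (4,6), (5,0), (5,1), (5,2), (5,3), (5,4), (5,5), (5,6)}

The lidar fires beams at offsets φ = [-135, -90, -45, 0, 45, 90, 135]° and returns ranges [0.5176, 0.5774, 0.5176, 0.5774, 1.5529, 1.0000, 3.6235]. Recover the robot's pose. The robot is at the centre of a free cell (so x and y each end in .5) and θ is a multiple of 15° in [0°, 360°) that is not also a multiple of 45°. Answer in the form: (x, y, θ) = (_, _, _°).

(x, y, θ) = (1.5, 2.5, 210°)

Enumerate (i+0.5, j+0.5, θ) over the 16 free cells and 16 admissible headings. For each, cast all 7 beams and compare to the given ranges.
  (1.5, 5.5, 285°): beam 1 = 0.5774 ≠ 0.5176 ✗
  (1.5, 5.5, 60°): beam 1 = 1.5529 ≠ 0.5176 ✗
  (3.5, 1.5, 165°): beam 1 = 1.0000 ≠ 0.5176 ✗
  (1.5, 2.5, 60°): beam 1 = 1.5529 ≠ 0.5176 ✗
  …
  (1.5, 2.5, 210°): r_1=0.5176, r_2=0.5774, r_3=0.5176, r_4=0.5774, r_5=1.5529, r_6=1.0000, r_7=3.6235 — all match ✓
Only this pose fits every beam.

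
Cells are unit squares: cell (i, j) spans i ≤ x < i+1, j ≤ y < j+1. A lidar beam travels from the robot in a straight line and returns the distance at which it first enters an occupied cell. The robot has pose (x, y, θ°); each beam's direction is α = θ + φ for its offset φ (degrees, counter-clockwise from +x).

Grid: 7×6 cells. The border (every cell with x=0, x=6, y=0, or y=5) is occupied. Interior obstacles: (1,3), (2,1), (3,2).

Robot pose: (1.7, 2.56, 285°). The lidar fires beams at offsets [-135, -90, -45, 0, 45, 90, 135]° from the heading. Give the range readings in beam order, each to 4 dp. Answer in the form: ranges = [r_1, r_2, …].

beam 1: φ=-135°, α=150°
  direction (-0.8660, 0.5000); cell (1,2); t to first gridline: x 0.8083, y 0.8800 (then +1.1547 / +2.0000)
    (0,2) via x @ 0.8083  # hit
  → r_1 = 0.8083
beam 2: φ=-90°, α=195°
  direction (-0.9659, -0.2588); cell (1,2); t to first gridline: x 0.7247, y 2.1637 (then +1.0353 / +3.8637)
    (0,2) via x @ 0.7247  # hit
  → r_2 = 0.7247
beam 3: φ=-45°, α=240°
  direction (-0.5000, -0.8660); cell (1,2); t to first gridline: x 1.4000, y 0.6466 (then +2.0000 / +1.1547)
    (1,1) via y @ 0.6466
    (0,1) via x @ 1.4000  # hit
  → r_3 = 1.4000
beam 4: φ=0°, α=285°
  direction (0.2588, -0.9659); cell (1,2); t to first gridline: x 1.1591, y 0.5798 (then +3.8637 / +1.0353)
    (1,1) via y @ 0.5798
    (2,1) via x @ 1.1591  # hit
  → r_4 = 1.1591
beam 5: φ=45°, α=330°
  direction (0.8660, -0.5000); cell (1,2); t to first gridline: x 0.3464, y 1.1200 (then +1.1547 / +2.0000)
    (2,2) via x @ 0.3464
    (2,1) via y @ 1.1200  # hit
  → r_5 = 1.1200
beam 6: φ=90°, α=15°
  direction (0.9659, 0.2588); cell (1,2); t to first gridline: x 0.3106, y 1.7000 (then +1.0353 / +3.8637)
    (2,2) via x @ 0.3106
    (3,2) via x @ 1.3459  # hit
  → r_6 = 1.3459
beam 7: φ=135°, α=60°
  direction (0.5000, 0.8660); cell (1,2); t to first gridline: x 0.6000, y 0.5081 (then +2.0000 / +1.1547)
    (1,3) via y @ 0.5081  # hit
  → r_7 = 0.5081

ranges = [0.8083, 0.7247, 1.4000, 1.1591, 1.1200, 1.3459, 0.5081]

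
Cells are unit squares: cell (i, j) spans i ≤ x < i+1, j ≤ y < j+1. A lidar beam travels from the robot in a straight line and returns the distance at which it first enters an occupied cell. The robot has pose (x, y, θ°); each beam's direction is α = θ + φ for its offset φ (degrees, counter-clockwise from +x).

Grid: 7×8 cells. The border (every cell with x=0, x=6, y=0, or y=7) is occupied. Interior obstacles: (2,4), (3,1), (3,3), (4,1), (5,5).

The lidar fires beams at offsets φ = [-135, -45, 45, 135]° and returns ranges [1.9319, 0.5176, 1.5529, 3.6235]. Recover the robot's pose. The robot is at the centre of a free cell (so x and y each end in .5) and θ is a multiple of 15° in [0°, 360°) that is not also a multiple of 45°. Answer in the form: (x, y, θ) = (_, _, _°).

Candidates: 25 free-cell centres × 16 headings = 400 poses. Raycast each; keep the one whose scan matches to 4 dp.
  (2.5, 2.5, 75°): beam 1 = 1.0000 ≠ 1.9319 ✗
  (5.5, 2.5, 300°): beam 2 = 1.5529 ≠ 0.5176 ✗
  (4.5, 5.5, 255°): beam 1 = 1.7321 ≠ 1.9319 ✗
  (3.5, 5.5, 15°): beam 1 = 1.0000 ≠ 1.9319 ✗
  (4.5, 4.5, 60°): beam 1 = 3.6235 ≠ 1.9319 ✗
  …
  (4.5, 5.5, 30°): r_1=1.9319, r_2=0.5176, r_3=1.5529, r_4=3.6235 — all match ✓
Unique over the lattice → pose = (4.5, 5.5, 30°).

(x, y, θ) = (4.5, 5.5, 30°)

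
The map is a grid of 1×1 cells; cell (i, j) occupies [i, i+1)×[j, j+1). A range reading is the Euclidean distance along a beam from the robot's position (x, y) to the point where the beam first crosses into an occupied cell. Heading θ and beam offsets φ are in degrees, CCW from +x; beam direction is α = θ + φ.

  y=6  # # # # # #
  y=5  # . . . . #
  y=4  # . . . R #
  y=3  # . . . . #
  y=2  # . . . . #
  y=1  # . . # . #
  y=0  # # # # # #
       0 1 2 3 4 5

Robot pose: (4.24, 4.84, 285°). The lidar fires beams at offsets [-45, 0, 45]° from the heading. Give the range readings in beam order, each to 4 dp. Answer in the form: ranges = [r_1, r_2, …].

ranges = [4.4341, 2.9364, 0.8776]

beam 1: φ=-45°, α=240°
  dir = (cos 240°, sin 240°) = (-0.5000, -0.8660); from cell (4,4)
  next x-line at t=0.4800, next y-line at t=0.9699; Δt_x=2.0000, Δt_y=1.1547
    x: enter (3,4) at t=0.4800
    y: enter (3,3) at t=0.9699
    y: enter (3,2) at t=2.1246
    x: enter (2,2) at t=2.4800
    y: enter (2,1) at t=3.2793
    y: enter (2,0) at t=4.4341 ← occupied
  → r_1 = 4.4341
beam 2: φ=0°, α=285°
  dir = (cos 285°, sin 285°) = (0.2588, -0.9659); from cell (4,4)
  next x-line at t=2.9364, next y-line at t=0.8696; Δt_x=3.8637, Δt_y=1.0353
    y: enter (4,3) at t=0.8696
    y: enter (4,2) at t=1.9049
    x: enter (5,2) at t=2.9364 ← occupied
  → r_2 = 2.9364
beam 3: φ=45°, α=330°
  dir = (cos 330°, sin 330°) = (0.8660, -0.5000); from cell (4,4)
  next x-line at t=0.8776, next y-line at t=1.6800; Δt_x=1.1547, Δt_y=2.0000
    x: enter (5,4) at t=0.8776 ← occupied
  → r_3 = 0.8776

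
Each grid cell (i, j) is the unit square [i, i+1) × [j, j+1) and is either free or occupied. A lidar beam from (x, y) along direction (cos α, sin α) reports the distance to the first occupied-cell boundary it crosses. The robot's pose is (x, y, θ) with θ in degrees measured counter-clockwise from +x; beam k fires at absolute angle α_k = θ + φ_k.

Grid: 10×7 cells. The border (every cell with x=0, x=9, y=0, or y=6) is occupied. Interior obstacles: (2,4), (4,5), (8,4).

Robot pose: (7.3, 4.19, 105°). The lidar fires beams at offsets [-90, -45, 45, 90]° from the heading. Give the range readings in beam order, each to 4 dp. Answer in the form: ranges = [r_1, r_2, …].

beam 1: φ=-90°, α=15°
  dir = (cos 15°, sin 15°) = (0.9659, 0.2588); from cell (7,4)
  next x-line at t=0.7247, next y-line at t=3.1296; Δt_x=1.0353, Δt_y=3.8637
    x: enter (8,4) at t=0.7247 ← occupied
  → r_1 = 0.7247
beam 2: φ=-45°, α=60°
  dir = (cos 60°, sin 60°) = (0.5000, 0.8660); from cell (7,4)
  next x-line at t=1.4000, next y-line at t=0.9353; Δt_x=2.0000, Δt_y=1.1547
    y: enter (7,5) at t=0.9353
    x: enter (8,5) at t=1.4000
    y: enter (8,6) at t=2.0900 ← occupied
  → r_2 = 2.0900
beam 3: φ=45°, α=150°
  dir = (cos 150°, sin 150°) = (-0.8660, 0.5000); from cell (7,4)
  next x-line at t=0.3464, next y-line at t=1.6200; Δt_x=1.1547, Δt_y=2.0000
    x: enter (6,4) at t=0.3464
    x: enter (5,4) at t=1.5011
    y: enter (5,5) at t=1.6200
    x: enter (4,5) at t=2.6558 ← occupied
  → r_3 = 2.6558
beam 4: φ=90°, α=195°
  dir = (cos 195°, sin 195°) = (-0.9659, -0.2588); from cell (7,4)
  next x-line at t=0.3106, next y-line at t=0.7341; Δt_x=1.0353, Δt_y=3.8637
    x: enter (6,4) at t=0.3106
    y: enter (6,3) at t=0.7341
    x: enter (5,3) at t=1.3459
    x: enter (4,3) at t=2.3811
    x: enter (3,3) at t=3.4164
    x: enter (2,3) at t=4.4517
    y: enter (2,2) at t=4.5978
    x: enter (1,2) at t=5.4870
    x: enter (0,2) at t=6.5222 ← occupied
  → r_4 = 6.5222

ranges = [0.7247, 2.0900, 2.6558, 6.5222]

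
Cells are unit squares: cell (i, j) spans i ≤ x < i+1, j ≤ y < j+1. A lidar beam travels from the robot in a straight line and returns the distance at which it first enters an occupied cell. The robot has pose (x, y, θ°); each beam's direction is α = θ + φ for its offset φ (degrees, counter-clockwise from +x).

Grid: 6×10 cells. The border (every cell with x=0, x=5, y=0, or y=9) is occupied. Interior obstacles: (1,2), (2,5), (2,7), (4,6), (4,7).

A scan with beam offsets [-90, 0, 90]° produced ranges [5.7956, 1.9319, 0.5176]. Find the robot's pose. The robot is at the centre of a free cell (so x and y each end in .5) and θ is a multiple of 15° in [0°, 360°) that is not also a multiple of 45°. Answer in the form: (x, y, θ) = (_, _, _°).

(x, y, θ) = (4.5, 1.5, 195°)

The pose lattice has 27·16 = 432 candidates. Test each by forward raycasting.
  (2.5, 4.5, 60°): beam 1 = 2.8868 ≠ 5.7956 ✗
  (3.5, 4.5, 345°): beam 1 = 3.6235 ≠ 5.7956 ✗
  (3.5, 8.5, 105°): beam 1 = 1.5529 ≠ 5.7956 ✗
  …
  (4.5, 1.5, 195°): r_1=5.7956, r_2=1.9319, r_3=0.5176 — all match ✓
Unique over the lattice → pose = (4.5, 1.5, 195°).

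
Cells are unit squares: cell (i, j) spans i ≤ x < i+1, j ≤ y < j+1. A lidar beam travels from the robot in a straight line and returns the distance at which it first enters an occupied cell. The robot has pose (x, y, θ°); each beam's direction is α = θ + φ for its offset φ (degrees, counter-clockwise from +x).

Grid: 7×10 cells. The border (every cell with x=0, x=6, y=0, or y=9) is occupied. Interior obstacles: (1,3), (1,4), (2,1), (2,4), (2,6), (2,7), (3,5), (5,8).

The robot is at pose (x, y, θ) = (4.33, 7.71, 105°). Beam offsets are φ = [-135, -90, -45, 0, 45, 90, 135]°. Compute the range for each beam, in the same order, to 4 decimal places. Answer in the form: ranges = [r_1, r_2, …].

ranges = [1.9283, 1.1205, 1.3400, 1.3355, 2.5800, 1.3769, 1.9745]

beam 1: φ=-135°, α=330°
  direction (0.8660, -0.5000); cell (4,7); t to first gridline: x 0.7736, y 1.4200 (then +1.1547 / +2.0000)
    (5,7) via x @ 0.7736
    (5,6) via y @ 1.4200
    (6,6) via x @ 1.9283  # hit
  → r_1 = 1.9283
beam 2: φ=-90°, α=15°
  direction (0.9659, 0.2588); cell (4,7); t to first gridline: x 0.6936, y 1.1205 (then +1.0353 / +3.8637)
    (5,7) via x @ 0.6936
    (5,8) via y @ 1.1205  # hit
  → r_2 = 1.1205
beam 3: φ=-45°, α=60°
  direction (0.5000, 0.8660); cell (4,7); t to first gridline: x 1.3400, y 0.3349 (then +2.0000 / +1.1547)
    (4,8) via y @ 0.3349
    (5,8) via x @ 1.3400  # hit
  → r_3 = 1.3400
beam 4: φ=0°, α=105°
  direction (-0.2588, 0.9659); cell (4,7); t to first gridline: x 1.2750, y 0.3002 (then +3.8637 / +1.0353)
    (4,8) via y @ 0.3002
    (3,8) via x @ 1.2750
    (3,9) via y @ 1.3355  # hit
  → r_4 = 1.3355
beam 5: φ=45°, α=150°
  direction (-0.8660, 0.5000); cell (4,7); t to first gridline: x 0.3811, y 0.5800 (then +1.1547 / +2.0000)
    (3,7) via x @ 0.3811
    (3,8) via y @ 0.5800
    (2,8) via x @ 1.5358
    (2,9) via y @ 2.5800  # hit
  → r_5 = 2.5800
beam 6: φ=90°, α=195°
  direction (-0.9659, -0.2588); cell (4,7); t to first gridline: x 0.3416, y 2.7432 (then +1.0353 / +3.8637)
    (3,7) via x @ 0.3416
    (2,7) via x @ 1.3769  # hit
  → r_6 = 1.3769
beam 7: φ=135°, α=240°
  direction (-0.5000, -0.8660); cell (4,7); t to first gridline: x 0.6600, y 0.8198 (then +2.0000 / +1.1547)
    (3,7) via x @ 0.6600
    (3,6) via y @ 0.8198
    (3,5) via y @ 1.9745  # hit
  → r_7 = 1.9745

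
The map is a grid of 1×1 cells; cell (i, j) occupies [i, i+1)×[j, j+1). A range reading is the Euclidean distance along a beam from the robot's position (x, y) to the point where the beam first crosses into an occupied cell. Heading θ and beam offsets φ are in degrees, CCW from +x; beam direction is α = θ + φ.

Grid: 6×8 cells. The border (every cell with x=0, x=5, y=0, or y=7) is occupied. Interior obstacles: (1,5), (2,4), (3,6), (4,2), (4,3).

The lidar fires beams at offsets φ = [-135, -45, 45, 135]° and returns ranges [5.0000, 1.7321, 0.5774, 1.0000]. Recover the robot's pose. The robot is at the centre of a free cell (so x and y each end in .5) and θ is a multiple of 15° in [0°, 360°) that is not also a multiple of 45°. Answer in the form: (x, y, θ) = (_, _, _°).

(x, y, θ) = (2.5, 1.5, 195°)

Enumerate (i+0.5, j+0.5, θ) over the 19 free cells and 16 admissible headings. For each, cast all 4 beams and compare to the given ranges.
  (4.5, 4.5, 105°): beam 1 = 0.5774 ≠ 5.0000 ✗
  (2.5, 1.5, 330°): beam 1 = 1.5529 ≠ 5.0000 ✗
  (3.5, 4.5, 75°): beam 1 = 1.0000 ≠ 5.0000 ✗
  (1.5, 2.5, 300°): beam 1 = 0.5176 ≠ 5.0000 ✗
  …
  (2.5, 1.5, 195°): r_1=5.0000, r_2=1.7321, r_3=0.5774, r_4=1.0000 — all match ✓
Unique over the lattice → pose = (2.5, 1.5, 195°).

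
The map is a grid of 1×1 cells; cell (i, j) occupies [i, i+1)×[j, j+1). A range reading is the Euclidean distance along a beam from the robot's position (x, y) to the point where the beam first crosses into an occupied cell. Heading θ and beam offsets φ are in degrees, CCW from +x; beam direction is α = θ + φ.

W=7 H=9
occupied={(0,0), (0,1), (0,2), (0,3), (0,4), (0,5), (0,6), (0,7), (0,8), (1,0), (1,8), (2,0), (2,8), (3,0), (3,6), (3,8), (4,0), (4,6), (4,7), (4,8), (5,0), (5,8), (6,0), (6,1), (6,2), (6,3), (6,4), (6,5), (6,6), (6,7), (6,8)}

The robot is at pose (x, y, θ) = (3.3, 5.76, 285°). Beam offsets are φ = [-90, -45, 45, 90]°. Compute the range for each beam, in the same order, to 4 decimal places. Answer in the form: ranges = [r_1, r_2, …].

ranges = [2.3811, 4.6000, 3.1177, 0.9273]

beam 1: φ=-90°, α=195°
  d=(-0.9659,-0.2588)  start (3,5)  tX=0.3106 tY=2.9364  stride 1/|dx|=1.0353 1/|dy|=3.8637
    cross x-line → (2,5), t=0.3106
    cross x-line → (1,5), t=1.3459
    cross x-line → (0,5), t=2.3811 (wall)
  → r_1 = 2.3811
beam 2: φ=-45°, α=240°
  d=(-0.5000,-0.8660)  start (3,5)  tX=0.6000 tY=0.8776  stride 1/|dx|=2.0000 1/|dy|=1.1547
    cross x-line → (2,5), t=0.6000
    cross y-line → (2,4), t=0.8776
    cross y-line → (2,3), t=2.0323
    cross x-line → (1,3), t=2.6000
    cross y-line → (1,2), t=3.1870
    cross y-line → (1,1), t=4.3417
    cross x-line → (0,1), t=4.6000 (wall)
  → r_2 = 4.6000
beam 3: φ=45°, α=330°
  d=(0.8660,-0.5000)  start (3,5)  tX=0.8083 tY=1.5200  stride 1/|dx|=1.1547 1/|dy|=2.0000
    cross x-line → (4,5), t=0.8083
    cross y-line → (4,4), t=1.5200
    cross x-line → (5,4), t=1.9630
    cross x-line → (6,4), t=3.1177 (wall)
  → r_3 = 3.1177
beam 4: φ=90°, α=15°
  d=(0.9659,0.2588)  start (3,5)  tX=0.7247 tY=0.9273  stride 1/|dx|=1.0353 1/|dy|=3.8637
    cross x-line → (4,5), t=0.7247
    cross y-line → (4,6), t=0.9273 (wall)
  → r_4 = 0.9273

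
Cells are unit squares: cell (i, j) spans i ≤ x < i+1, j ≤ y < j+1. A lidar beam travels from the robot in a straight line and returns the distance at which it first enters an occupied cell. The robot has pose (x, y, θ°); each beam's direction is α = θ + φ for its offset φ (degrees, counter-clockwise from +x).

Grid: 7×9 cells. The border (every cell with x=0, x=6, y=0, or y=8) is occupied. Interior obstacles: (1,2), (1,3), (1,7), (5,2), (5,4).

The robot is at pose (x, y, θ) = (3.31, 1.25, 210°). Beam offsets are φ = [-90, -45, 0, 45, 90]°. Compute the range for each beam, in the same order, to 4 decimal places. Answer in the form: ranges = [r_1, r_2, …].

ranges = [2.6200, 2.3915, 0.5000, 0.2588, 0.2887]

beam 1: φ=-90°, α=120°
  d=(-0.5000,0.8660)  start (3,1)  tX=0.6200 tY=0.8660  stride 1/|dx|=2.0000 1/|dy|=1.1547
    cross x-line → (2,1), t=0.6200
    cross y-line → (2,2), t=0.8660
    cross y-line → (2,3), t=2.0207
    cross x-line → (1,3), t=2.6200 (wall)
  → r_1 = 2.6200
beam 2: φ=-45°, α=165°
  d=(-0.9659,0.2588)  start (3,1)  tX=0.3209 tY=2.8978  stride 1/|dx|=1.0353 1/|dy|=3.8637
    cross x-line → (2,1), t=0.3209
    cross x-line → (1,1), t=1.3562
    cross x-line → (0,1), t=2.3915 (wall)
  → r_2 = 2.3915
beam 3: φ=0°, α=210°
  d=(-0.8660,-0.5000)  start (3,1)  tX=0.3580 tY=0.5000  stride 1/|dx|=1.1547 1/|dy|=2.0000
    cross x-line → (2,1), t=0.3580
    cross y-line → (2,0), t=0.5000 (wall)
  → r_3 = 0.5000
beam 4: φ=45°, α=255°
  d=(-0.2588,-0.9659)  start (3,1)  tX=1.1977 tY=0.2588  stride 1/|dx|=3.8637 1/|dy|=1.0353
    cross y-line → (3,0), t=0.2588 (wall)
  → r_4 = 0.2588
beam 5: φ=90°, α=300°
  d=(0.5000,-0.8660)  start (3,1)  tX=1.3800 tY=0.2887  stride 1/|dx|=2.0000 1/|dy|=1.1547
    cross y-line → (3,0), t=0.2887 (wall)
  → r_5 = 0.2887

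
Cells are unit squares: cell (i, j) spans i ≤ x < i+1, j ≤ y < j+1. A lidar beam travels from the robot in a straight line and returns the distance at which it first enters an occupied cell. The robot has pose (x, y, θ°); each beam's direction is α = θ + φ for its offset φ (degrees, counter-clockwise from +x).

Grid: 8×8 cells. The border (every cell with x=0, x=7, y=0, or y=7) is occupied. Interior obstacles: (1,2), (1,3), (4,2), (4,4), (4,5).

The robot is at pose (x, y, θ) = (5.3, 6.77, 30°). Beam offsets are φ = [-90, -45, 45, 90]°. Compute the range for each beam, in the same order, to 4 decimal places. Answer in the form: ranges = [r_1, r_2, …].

beam 1: φ=-90°, α=300°
  dir = (cos 300°, sin 300°) = (0.5000, -0.8660); from cell (5,6)
  next x-line at t=1.4000, next y-line at t=0.8891; Δt_x=2.0000, Δt_y=1.1547
    y: enter (5,5) at t=0.8891
    x: enter (6,5) at t=1.4000
    y: enter (6,4) at t=2.0438
    y: enter (6,3) at t=3.1985
    x: enter (7,3) at t=3.4000 ← occupied
  → r_1 = 3.4000
beam 2: φ=-45°, α=345°
  dir = (cos 345°, sin 345°) = (0.9659, -0.2588); from cell (5,6)
  next x-line at t=0.7247, next y-line at t=2.9751; Δt_x=1.0353, Δt_y=3.8637
    x: enter (6,6) at t=0.7247
    x: enter (7,6) at t=1.7600 ← occupied
  → r_2 = 1.7600
beam 3: φ=45°, α=75°
  dir = (cos 75°, sin 75°) = (0.2588, 0.9659); from cell (5,6)
  next x-line at t=2.7046, next y-line at t=0.2381; Δt_x=3.8637, Δt_y=1.0353
    y: enter (5,7) at t=0.2381 ← occupied
  → r_3 = 0.2381
beam 4: φ=90°, α=120°
  dir = (cos 120°, sin 120°) = (-0.5000, 0.8660); from cell (5,6)
  next x-line at t=0.6000, next y-line at t=0.2656; Δt_x=2.0000, Δt_y=1.1547
    y: enter (5,7) at t=0.2656 ← occupied
  → r_4 = 0.2656

ranges = [3.4000, 1.7600, 0.2381, 0.2656]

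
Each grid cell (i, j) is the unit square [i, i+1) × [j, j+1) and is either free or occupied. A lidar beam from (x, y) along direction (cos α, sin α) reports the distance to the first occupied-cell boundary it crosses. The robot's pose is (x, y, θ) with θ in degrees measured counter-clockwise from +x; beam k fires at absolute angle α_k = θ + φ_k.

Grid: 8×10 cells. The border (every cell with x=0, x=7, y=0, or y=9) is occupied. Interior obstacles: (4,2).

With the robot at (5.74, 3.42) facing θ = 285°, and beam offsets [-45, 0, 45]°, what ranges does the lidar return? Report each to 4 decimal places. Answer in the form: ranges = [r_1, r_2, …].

beam 1: φ=-45°, α=240°
  dir = (cos 240°, sin 240°) = (-0.5000, -0.8660); from cell (5,3)
  next x-line at t=1.4800, next y-line at t=0.4850; Δt_x=2.0000, Δt_y=1.1547
    y: enter (5,2) at t=0.4850
    x: enter (4,2) at t=1.4800 ← occupied
  → r_1 = 1.4800
beam 2: φ=0°, α=285°
  dir = (cos 285°, sin 285°) = (0.2588, -0.9659); from cell (5,3)
  next x-line at t=1.0046, next y-line at t=0.4348; Δt_x=3.8637, Δt_y=1.0353
    y: enter (5,2) at t=0.4348
    x: enter (6,2) at t=1.0046
    y: enter (6,1) at t=1.4701
    y: enter (6,0) at t=2.5054 ← occupied
  → r_2 = 2.5054
beam 3: φ=45°, α=330°
  dir = (cos 330°, sin 330°) = (0.8660, -0.5000); from cell (5,3)
  next x-line at t=0.3002, next y-line at t=0.8400; Δt_x=1.1547, Δt_y=2.0000
    x: enter (6,3) at t=0.3002
    y: enter (6,2) at t=0.8400
    x: enter (7,2) at t=1.4549 ← occupied
  → r_3 = 1.4549

ranges = [1.4800, 2.5054, 1.4549]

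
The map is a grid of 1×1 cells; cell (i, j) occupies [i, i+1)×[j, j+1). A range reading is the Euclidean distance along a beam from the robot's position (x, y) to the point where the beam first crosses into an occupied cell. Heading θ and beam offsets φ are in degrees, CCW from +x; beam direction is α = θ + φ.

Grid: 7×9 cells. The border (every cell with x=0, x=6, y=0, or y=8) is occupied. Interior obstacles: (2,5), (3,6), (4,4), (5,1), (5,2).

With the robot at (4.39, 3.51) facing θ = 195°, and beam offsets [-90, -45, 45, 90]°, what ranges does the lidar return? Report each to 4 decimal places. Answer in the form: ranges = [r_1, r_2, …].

beam 1: φ=-90°, α=105°
  cosα=-0.2588 sinα=0.9659 | (4,3) | tMaxX 1.5068 tMaxY 0.5073 | tΔX 3.8637 tΔY 1.0353
    t=0.5073 [y] (4,4) — stop
  → r_1 = 0.5073
beam 2: φ=-45°, α=150°
  cosα=-0.8660 sinα=0.5000 | (4,3) | tMaxX 0.4503 tMaxY 0.9800 | tΔX 1.1547 tΔY 2.0000
    t=0.4503 [x] (3,3)
    t=0.9800 [y] (3,4)
    t=1.6050 [x] (2,4)
    t=2.7597 [x] (1,4)
    t=2.9800 [y] (1,5)
    t=3.9144 [x] (0,5) — stop
  → r_2 = 3.9144
beam 3: φ=45°, α=240°
  cosα=-0.5000 sinα=-0.8660 | (4,3) | tMaxX 0.7800 tMaxY 0.5889 | tΔX 2.0000 tΔY 1.1547
    t=0.5889 [y] (4,2)
    t=0.7800 [x] (3,2)
    t=1.7436 [y] (3,1)
    t=2.7800 [x] (2,1)
    t=2.8983 [y] (2,0) — stop
  → r_3 = 2.8983
beam 4: φ=90°, α=285°
  cosα=0.2588 sinα=-0.9659 | (4,3) | tMaxX 2.3569 tMaxY 0.5280 | tΔX 3.8637 tΔY 1.0353
    t=0.5280 [y] (4,2)
    t=1.5633 [y] (4,1)
    t=2.3569 [x] (5,1) — stop
  → r_4 = 2.3569

ranges = [0.5073, 3.9144, 2.8983, 2.3569]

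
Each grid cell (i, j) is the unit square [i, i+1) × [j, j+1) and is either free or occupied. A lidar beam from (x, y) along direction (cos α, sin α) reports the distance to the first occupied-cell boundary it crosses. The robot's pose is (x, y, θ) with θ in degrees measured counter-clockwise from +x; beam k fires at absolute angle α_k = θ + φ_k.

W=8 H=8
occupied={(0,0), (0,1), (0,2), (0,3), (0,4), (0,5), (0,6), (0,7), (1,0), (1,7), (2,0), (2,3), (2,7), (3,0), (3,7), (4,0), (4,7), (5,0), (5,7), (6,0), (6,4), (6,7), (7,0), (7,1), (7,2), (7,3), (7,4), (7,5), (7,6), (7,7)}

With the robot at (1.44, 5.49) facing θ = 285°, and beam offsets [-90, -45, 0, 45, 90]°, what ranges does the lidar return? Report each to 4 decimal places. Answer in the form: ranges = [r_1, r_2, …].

beam 1: φ=-90°, α=195°
  direction (-0.9659, -0.2588); cell (1,5); t to first gridline: x 0.4555, y 1.8932 (then +1.0353 / +3.8637)
    (0,5) via x @ 0.4555  # hit
  → r_1 = 0.4555
beam 2: φ=-45°, α=240°
  direction (-0.5000, -0.8660); cell (1,5); t to first gridline: x 0.8800, y 0.5658 (then +2.0000 / +1.1547)
    (1,4) via y @ 0.5658
    (0,4) via x @ 0.8800  # hit
  → r_2 = 0.8800
beam 3: φ=0°, α=285°
  direction (0.2588, -0.9659); cell (1,5); t to first gridline: x 2.1637, y 0.5073 (then +3.8637 / +1.0353)
    (1,4) via y @ 0.5073
    (1,3) via y @ 1.5426
    (2,3) via x @ 2.1637  # hit
  → r_3 = 2.1637
beam 4: φ=45°, α=330°
  direction (0.8660, -0.5000); cell (1,5); t to first gridline: x 0.6466, y 0.9800 (then +1.1547 / +2.0000)
    (2,5) via x @ 0.6466
    (2,4) via y @ 0.9800
    (3,4) via x @ 1.8013
    (4,4) via x @ 2.9560
    (4,3) via y @ 2.9800
    (5,3) via x @ 4.1107
    (5,2) via y @ 4.9800
    (6,2) via x @ 5.2654
    (7,2) via x @ 6.4201  # hit
  → r_4 = 6.4201
beam 5: φ=90°, α=15°
  direction (0.9659, 0.2588); cell (1,5); t to first gridline: x 0.5798, y 1.9705 (then +1.0353 / +3.8637)
    (2,5) via x @ 0.5798
    (3,5) via x @ 1.6150
    (3,6) via y @ 1.9705
    (4,6) via x @ 2.6503
    (5,6) via x @ 3.6856
    (6,6) via x @ 4.7209
    (7,6) via x @ 5.7561  # hit
  → r_5 = 5.7561

ranges = [0.4555, 0.8800, 2.1637, 6.4201, 5.7561]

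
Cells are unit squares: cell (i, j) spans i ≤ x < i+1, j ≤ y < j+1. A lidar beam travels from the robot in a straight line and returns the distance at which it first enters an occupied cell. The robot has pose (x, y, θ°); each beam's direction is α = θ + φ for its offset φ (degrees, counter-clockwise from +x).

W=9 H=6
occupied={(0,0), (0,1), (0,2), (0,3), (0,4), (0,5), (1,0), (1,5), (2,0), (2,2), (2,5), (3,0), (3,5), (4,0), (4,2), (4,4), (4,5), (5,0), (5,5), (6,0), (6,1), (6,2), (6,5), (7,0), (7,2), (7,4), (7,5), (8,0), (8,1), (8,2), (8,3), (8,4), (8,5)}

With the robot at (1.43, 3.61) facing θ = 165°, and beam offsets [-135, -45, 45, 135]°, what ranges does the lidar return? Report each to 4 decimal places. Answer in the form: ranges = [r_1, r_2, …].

ranges = [2.7800, 0.8600, 0.4965, 1.1400]

beam 1: φ=-135°, α=30°
  d=(0.8660,0.5000)  start (1,3)  tX=0.6582 tY=0.7800  stride 1/|dx|=1.1547 1/|dy|=2.0000
    cross x-line → (2,3), t=0.6582
    cross y-line → (2,4), t=0.7800
    cross x-line → (3,4), t=1.8129
    cross y-line → (3,5), t=2.7800 (wall)
  → r_1 = 2.7800
beam 2: φ=-45°, α=120°
  d=(-0.5000,0.8660)  start (1,3)  tX=0.8600 tY=0.4503  stride 1/|dx|=2.0000 1/|dy|=1.1547
    cross y-line → (1,4), t=0.4503
    cross x-line → (0,4), t=0.8600 (wall)
  → r_2 = 0.8600
beam 3: φ=45°, α=210°
  d=(-0.8660,-0.5000)  start (1,3)  tX=0.4965 tY=1.2200  stride 1/|dx|=1.1547 1/|dy|=2.0000
    cross x-line → (0,3), t=0.4965 (wall)
  → r_3 = 0.4965
beam 4: φ=135°, α=300°
  d=(0.5000,-0.8660)  start (1,3)  tX=1.1400 tY=0.7044  stride 1/|dx|=2.0000 1/|dy|=1.1547
    cross y-line → (1,2), t=0.7044
    cross x-line → (2,2), t=1.1400 (wall)
  → r_4 = 1.1400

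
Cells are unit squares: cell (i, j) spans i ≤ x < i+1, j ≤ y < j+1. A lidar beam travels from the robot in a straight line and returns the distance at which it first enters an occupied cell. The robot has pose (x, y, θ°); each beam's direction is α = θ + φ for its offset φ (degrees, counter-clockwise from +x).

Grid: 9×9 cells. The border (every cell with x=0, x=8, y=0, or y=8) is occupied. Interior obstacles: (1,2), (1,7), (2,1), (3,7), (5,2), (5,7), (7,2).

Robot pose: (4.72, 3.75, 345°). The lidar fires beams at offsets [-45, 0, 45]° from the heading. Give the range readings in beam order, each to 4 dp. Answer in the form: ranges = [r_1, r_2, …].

beam 1: φ=-45°, α=300°
  cosα=0.5000 sinα=-0.8660 | (4,3) | tMaxX 0.5600 tMaxY 0.8660 | tΔX 2.0000 tΔY 1.1547
    t=0.5600 [x] (5,3)
    t=0.8660 [y] (5,2) — stop
  → r_1 = 0.8660
beam 2: φ=0°, α=345°
  cosα=0.9659 sinα=-0.2588 | (4,3) | tMaxX 0.2899 tMaxY 2.8978 | tΔX 1.0353 tΔY 3.8637
    t=0.2899 [x] (5,3)
    t=1.3252 [x] (6,3)
    t=2.3604 [x] (7,3)
    t=2.8978 [y] (7,2) — stop
  → r_2 = 2.8978
beam 3: φ=45°, α=30°
  cosα=0.8660 sinα=0.5000 | (4,3) | tMaxX 0.3233 tMaxY 0.5000 | tΔX 1.1547 tΔY 2.0000
    t=0.3233 [x] (5,3)
    t=0.5000 [y] (5,4)
    t=1.4780 [x] (6,4)
    t=2.5000 [y] (6,5)
    t=2.6327 [x] (7,5)
    t=3.7874 [x] (8,5) — stop
  → r_3 = 3.7874

ranges = [0.8660, 2.8978, 3.7874]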